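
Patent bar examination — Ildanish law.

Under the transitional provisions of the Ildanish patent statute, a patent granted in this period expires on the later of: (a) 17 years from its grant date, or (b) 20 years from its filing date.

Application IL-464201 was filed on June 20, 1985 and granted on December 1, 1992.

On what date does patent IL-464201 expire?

December 1, 2009

(a) grant + 17 years → 1 December 2009.
(b) filing + 20 years → 20 June 2005.
Later of the two: 1 December 2009.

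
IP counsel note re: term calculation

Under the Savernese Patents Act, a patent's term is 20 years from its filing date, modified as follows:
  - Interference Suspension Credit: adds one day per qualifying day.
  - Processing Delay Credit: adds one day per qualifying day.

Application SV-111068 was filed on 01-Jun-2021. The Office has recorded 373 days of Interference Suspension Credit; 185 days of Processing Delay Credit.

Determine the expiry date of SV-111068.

2042-12-11

Base term: filing date + 20 years → 1 June 2041.
Interference Suspension Credit: +373 days → 9 June 2042.
Processing Delay Credit: +185 days → 11 December 2042.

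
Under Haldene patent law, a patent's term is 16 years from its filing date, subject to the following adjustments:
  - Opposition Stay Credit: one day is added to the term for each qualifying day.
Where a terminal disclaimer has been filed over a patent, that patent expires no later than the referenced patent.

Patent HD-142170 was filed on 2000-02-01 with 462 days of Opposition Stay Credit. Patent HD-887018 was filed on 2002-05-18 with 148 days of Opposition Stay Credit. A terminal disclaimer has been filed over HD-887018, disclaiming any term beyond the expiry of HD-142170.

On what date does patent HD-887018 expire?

Natural term of HD-887018:
  Base: filing + 16 years → 18 May 2018.
  Opposition Stay Credit: +148 days → 13 October 2018.
Expiry of referenced patent HD-142170:
  Base: filing + 16 years → 1 February 2016.
  Opposition Stay Credit: +462 days → 8 May 2017.
Terminal disclaimer: HD-887018 expires on the earlier of 13 October 2018 and 8 May 2017.

May 8, 2017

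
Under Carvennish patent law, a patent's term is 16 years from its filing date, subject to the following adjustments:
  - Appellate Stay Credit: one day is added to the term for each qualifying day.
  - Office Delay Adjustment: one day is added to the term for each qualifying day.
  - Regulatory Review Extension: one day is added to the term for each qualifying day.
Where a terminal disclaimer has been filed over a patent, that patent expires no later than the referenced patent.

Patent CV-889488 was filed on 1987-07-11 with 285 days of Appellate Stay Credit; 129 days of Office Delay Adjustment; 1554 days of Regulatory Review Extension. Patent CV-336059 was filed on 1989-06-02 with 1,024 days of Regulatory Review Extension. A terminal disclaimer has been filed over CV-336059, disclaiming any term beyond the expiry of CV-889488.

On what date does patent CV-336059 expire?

March 22, 2008

Natural term of CV-336059:
  Base: filing + 16 years → 2 June 2005.
  Regulatory Review Extension: +1024 days → 22 March 2008.
Expiry of referenced patent CV-889488:
  Base: filing + 16 years → 11 July 2003.
  Appellate Stay Credit: +285 days → 21 April 2004.
  Office Delay Adjustment: +129 days → 28 August 2004.
  Regulatory Review Extension: +1554 days → 29 November 2008.
Terminal disclaimer: CV-336059 expires on the earlier of 22 March 2008 and 29 November 2008.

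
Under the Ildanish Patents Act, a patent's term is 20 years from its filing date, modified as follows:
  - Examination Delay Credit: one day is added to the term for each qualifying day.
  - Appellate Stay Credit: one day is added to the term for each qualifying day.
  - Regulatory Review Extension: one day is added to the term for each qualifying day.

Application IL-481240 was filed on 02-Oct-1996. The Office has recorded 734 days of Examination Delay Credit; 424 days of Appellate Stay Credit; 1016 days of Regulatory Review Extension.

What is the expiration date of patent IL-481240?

Base term: filing date + 20 years → 2 October 2016.
Examination Delay Credit: +734 days → 6 October 2018.
Appellate Stay Credit: +424 days → 4 December 2019.
Regulatory Review Extension: +1016 days → 15 September 2022.

2022-09-15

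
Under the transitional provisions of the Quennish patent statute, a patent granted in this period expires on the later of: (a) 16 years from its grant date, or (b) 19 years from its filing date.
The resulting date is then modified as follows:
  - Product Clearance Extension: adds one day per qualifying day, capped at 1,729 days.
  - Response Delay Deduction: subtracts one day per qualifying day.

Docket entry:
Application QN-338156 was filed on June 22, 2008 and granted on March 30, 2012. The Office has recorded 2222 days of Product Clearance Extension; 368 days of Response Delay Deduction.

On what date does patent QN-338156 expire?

(a) grant + 16 years → 30 March 2028.
(b) filing + 19 years → 22 June 2027.
Later of the two: 30 March 2028.
Product Clearance Extension: 2222 days claimed exceeds the 1729-day cap, so +1729 days → 23 December 2032.
Response Delay Deduction: −368 days → 21 December 2031.

2031-12-21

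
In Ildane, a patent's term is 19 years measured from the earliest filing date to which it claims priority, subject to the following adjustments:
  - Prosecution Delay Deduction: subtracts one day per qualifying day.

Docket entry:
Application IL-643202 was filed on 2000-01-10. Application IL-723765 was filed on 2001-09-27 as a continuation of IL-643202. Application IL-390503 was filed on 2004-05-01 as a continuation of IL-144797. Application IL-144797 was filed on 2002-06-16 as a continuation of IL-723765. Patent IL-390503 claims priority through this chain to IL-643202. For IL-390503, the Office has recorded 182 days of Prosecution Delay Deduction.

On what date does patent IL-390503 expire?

Earliest priority filing: 10 January 2000.
Base term: 10 January 2000 + 19 years → 10 January 2019.
Prosecution Delay Deduction: −182 days → 12 July 2018.

July 12, 2018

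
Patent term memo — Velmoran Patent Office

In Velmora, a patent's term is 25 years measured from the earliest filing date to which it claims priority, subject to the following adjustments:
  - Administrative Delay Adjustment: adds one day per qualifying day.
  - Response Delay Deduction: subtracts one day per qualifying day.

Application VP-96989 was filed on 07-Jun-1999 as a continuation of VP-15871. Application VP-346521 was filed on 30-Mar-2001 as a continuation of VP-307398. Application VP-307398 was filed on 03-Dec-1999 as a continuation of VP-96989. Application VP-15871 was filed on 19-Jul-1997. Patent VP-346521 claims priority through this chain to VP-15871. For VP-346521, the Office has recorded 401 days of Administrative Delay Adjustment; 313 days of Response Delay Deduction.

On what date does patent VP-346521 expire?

2022-10-15

Earliest priority filing: 19 July 1997.
Base term: 19 July 1997 + 25 years → 19 July 2022.
Administrative Delay Adjustment: +401 days → 24 August 2023.
Response Delay Deduction: −313 days → 15 October 2022.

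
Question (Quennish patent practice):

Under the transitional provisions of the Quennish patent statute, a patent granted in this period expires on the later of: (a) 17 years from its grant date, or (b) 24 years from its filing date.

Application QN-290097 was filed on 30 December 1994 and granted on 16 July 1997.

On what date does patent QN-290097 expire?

December 30, 2018

(a) grant + 17 years → 16 July 2014.
(b) filing + 24 years → 30 December 2018.
Later of the two: 30 December 2018.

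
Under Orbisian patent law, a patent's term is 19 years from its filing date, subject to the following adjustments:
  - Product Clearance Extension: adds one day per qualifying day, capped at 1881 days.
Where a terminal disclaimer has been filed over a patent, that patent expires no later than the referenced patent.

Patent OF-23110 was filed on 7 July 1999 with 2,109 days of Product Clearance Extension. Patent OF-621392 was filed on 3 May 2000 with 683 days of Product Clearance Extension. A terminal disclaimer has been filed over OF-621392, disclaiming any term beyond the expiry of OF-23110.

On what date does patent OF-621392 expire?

March 16, 2021

Natural term of OF-621392:
  Base: filing + 19 years → 3 May 2019.
  Product Clearance Extension: 683 days (within the 1881-day cap) → +683 days → 16 March 2021.
Expiry of referenced patent OF-23110:
  Base: filing + 19 years → 7 July 2018.
  Product Clearance Extension: 2109 days claimed exceeds the 1881-day cap, so +1881 days → 31 August 2023.
Terminal disclaimer: OF-621392 expires on the earlier of 16 March 2021 and 31 August 2023.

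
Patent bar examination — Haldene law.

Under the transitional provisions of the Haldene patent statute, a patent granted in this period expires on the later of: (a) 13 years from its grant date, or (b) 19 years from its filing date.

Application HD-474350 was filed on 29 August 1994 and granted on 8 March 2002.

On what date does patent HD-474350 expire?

2015-03-08

(a) grant + 13 years → 8 March 2015.
(b) filing + 19 years → 29 August 2013.
Later of the two: 8 March 2015.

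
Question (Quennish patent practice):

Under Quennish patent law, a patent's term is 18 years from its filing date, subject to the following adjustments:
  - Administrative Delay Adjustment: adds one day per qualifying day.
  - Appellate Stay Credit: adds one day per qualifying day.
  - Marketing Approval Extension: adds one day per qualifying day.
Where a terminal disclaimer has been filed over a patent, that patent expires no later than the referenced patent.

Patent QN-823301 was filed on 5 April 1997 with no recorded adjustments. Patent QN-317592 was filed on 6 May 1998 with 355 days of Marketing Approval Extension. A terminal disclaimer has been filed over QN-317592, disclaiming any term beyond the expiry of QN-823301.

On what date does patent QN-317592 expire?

2015-04-05

Natural term of QN-317592:
  Base: filing + 18 years → 6 May 2016.
  Marketing Approval Extension: +355 days → 26 April 2017.
Expiry of referenced patent QN-823301:
  Base: filing + 18 years → 5 April 2015.
Terminal disclaimer: QN-317592 expires on the earlier of 26 April 2017 and 5 April 2015.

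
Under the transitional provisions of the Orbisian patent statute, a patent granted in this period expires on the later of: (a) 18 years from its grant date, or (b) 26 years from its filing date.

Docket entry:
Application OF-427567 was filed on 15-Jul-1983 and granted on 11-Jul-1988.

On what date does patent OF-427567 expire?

2009-07-15

(a) grant + 18 years → 11 July 2006.
(b) filing + 26 years → 15 July 2009.
Later of the two: 15 July 2009.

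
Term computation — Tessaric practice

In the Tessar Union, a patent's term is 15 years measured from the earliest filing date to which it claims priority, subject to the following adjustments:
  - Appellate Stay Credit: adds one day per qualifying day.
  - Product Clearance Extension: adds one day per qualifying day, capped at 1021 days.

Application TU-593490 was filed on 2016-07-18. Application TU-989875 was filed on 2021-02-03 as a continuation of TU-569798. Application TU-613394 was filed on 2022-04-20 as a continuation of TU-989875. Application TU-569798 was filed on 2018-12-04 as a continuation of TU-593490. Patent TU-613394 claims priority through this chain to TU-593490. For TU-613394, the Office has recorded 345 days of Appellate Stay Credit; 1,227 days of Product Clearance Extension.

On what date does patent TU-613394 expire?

2035-04-14

Earliest priority filing: 18 July 2016.
Base term: 18 July 2016 + 15 years → 18 July 2031.
Appellate Stay Credit: +345 days → 27 June 2032.
Product Clearance Extension: 1227 days claimed exceeds the 1021-day cap, so +1021 days → 14 April 2035.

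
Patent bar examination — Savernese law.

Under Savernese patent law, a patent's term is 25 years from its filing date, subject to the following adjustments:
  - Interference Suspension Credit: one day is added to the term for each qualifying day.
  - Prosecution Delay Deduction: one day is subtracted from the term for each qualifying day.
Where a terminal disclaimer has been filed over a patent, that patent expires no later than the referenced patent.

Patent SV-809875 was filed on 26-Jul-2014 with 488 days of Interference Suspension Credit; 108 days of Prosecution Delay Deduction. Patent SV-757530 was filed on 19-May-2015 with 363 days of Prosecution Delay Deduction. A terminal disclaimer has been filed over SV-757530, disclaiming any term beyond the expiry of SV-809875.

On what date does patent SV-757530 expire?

2039-05-22

Natural term of SV-757530:
  Base: filing + 25 years → 19 May 2040.
  Prosecution Delay Deduction: −363 days → 22 May 2039.
Expiry of referenced patent SV-809875:
  Base: filing + 25 years → 26 July 2039.
  Interference Suspension Credit: +488 days → 25 November 2040.
  Prosecution Delay Deduction: −108 days → 9 August 2040.
Terminal disclaimer: SV-757530 expires on the earlier of 22 May 2039 and 9 August 2040.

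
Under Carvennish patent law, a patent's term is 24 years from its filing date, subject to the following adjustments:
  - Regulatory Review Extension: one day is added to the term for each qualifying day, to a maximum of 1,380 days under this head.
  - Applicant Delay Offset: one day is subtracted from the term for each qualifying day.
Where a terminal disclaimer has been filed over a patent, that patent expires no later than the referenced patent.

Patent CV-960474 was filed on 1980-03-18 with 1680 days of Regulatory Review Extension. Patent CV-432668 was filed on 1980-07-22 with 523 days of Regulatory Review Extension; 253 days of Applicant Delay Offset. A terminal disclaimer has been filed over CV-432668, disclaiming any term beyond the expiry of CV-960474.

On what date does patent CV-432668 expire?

Natural term of CV-432668:
  Base: filing + 24 years → 22 July 2004.
  Regulatory Review Extension: 523 days (within the 1380-day cap) → +523 days → 27 December 2005.
  Applicant Delay Offset: −253 days → 18 April 2005.
Expiry of referenced patent CV-960474:
  Base: filing + 24 years → 18 March 2004.
  Regulatory Review Extension: 1680 days claimed exceeds the 1380-day cap, so +1380 days → 28 December 2007.
Terminal disclaimer: CV-432668 expires on the earlier of 18 April 2005 and 28 December 2007.

April 18, 2005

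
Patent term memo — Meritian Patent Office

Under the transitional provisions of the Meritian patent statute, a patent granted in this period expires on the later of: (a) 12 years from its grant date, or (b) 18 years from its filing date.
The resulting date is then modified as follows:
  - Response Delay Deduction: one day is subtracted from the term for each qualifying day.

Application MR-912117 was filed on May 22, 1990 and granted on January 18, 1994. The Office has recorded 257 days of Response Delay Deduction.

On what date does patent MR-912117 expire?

September 8, 2007

(a) grant + 12 years → 18 January 2006.
(b) filing + 18 years → 22 May 2008.
Later of the two: 22 May 2008.
Response Delay Deduction: −257 days → 8 September 2007.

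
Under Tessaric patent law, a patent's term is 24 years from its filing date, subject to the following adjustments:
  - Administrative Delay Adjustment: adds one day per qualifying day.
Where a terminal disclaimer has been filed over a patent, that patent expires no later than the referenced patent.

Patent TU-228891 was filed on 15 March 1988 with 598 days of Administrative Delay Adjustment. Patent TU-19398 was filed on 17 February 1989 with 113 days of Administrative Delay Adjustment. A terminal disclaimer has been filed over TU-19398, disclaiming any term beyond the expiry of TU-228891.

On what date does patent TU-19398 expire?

Natural term of TU-19398:
  Base: filing + 24 years → 17 February 2013.
  Administrative Delay Adjustment: +113 days → 10 June 2013.
Expiry of referenced patent TU-228891:
  Base: filing + 24 years → 15 March 2012.
  Administrative Delay Adjustment: +598 days → 3 November 2013.
Terminal disclaimer: TU-19398 expires on the earlier of 10 June 2013 and 3 November 2013.

June 10, 2013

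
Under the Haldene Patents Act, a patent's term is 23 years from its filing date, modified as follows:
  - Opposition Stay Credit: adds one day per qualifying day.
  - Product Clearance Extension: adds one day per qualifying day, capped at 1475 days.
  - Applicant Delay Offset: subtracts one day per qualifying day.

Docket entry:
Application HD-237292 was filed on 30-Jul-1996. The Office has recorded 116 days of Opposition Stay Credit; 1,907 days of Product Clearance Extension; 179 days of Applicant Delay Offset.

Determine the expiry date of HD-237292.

Base term: filing date + 23 years → 30 July 2019.
Opposition Stay Credit: +116 days → 23 November 2019.
Product Clearance Extension: 1907 days claimed exceeds the 1475-day cap, so +1475 days → 7 December 2023.
Applicant Delay Offset: −179 days → 11 June 2023.

2023-06-11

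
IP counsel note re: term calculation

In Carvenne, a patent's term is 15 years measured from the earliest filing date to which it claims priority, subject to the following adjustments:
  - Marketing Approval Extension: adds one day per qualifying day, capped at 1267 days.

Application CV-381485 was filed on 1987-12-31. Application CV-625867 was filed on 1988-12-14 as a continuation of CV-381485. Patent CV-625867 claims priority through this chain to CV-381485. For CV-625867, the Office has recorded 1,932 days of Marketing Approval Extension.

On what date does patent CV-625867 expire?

June 20, 2006

Earliest priority filing: 31 December 1987.
Base term: 31 December 1987 + 15 years → 31 December 2002.
Marketing Approval Extension: 1932 days claimed exceeds the 1267-day cap, so +1267 days → 20 June 2006.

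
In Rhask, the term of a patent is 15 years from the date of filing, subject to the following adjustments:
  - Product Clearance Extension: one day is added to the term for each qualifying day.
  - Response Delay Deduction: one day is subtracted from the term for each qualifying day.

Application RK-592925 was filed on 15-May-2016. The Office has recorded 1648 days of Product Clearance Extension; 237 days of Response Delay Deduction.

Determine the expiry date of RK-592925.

Base term: filing date + 15 years → 15 May 2031.
Product Clearance Extension: +1648 days → 18 November 2035.
Response Delay Deduction: −237 days → 26 March 2035.

2035-03-26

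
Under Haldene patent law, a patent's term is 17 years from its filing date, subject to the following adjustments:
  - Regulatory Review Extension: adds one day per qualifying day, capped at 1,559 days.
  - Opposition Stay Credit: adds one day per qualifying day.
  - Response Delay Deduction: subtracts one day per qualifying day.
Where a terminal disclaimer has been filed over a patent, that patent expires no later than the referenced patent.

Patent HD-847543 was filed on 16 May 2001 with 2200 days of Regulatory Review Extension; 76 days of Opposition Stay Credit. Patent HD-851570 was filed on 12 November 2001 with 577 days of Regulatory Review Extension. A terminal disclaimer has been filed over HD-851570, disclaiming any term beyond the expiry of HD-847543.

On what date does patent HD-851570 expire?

June 11, 2020

Natural term of HD-851570:
  Base: filing + 17 years → 12 November 2018.
  Regulatory Review Extension: 577 days (within the 1559-day cap) → +577 days → 11 June 2020.
Expiry of referenced patent HD-847543:
  Base: filing + 17 years → 16 May 2018.
  Regulatory Review Extension: 2200 days claimed exceeds the 1559-day cap, so +1559 days → 22 August 2022.
  Opposition Stay Credit: +76 days → 6 November 2022.
Terminal disclaimer: HD-851570 expires on the earlier of 11 June 2020 and 6 November 2022.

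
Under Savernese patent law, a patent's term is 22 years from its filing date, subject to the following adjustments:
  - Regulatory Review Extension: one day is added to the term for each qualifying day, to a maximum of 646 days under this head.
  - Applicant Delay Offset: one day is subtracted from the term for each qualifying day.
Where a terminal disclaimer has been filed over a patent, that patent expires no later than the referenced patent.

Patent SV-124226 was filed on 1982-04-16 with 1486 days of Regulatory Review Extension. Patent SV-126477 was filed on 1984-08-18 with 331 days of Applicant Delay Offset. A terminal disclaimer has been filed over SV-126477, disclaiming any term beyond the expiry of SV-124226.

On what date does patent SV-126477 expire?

2005-09-21

Natural term of SV-126477:
  Base: filing + 22 years → 18 August 2006.
  Applicant Delay Offset: −331 days → 21 September 2005.
Expiry of referenced patent SV-124226:
  Base: filing + 22 years → 16 April 2004.
  Regulatory Review Extension: 1486 days claimed exceeds the 646-day cap, so +646 days → 22 January 2006.
Terminal disclaimer: SV-126477 expires on the earlier of 21 September 2005 and 22 January 2006.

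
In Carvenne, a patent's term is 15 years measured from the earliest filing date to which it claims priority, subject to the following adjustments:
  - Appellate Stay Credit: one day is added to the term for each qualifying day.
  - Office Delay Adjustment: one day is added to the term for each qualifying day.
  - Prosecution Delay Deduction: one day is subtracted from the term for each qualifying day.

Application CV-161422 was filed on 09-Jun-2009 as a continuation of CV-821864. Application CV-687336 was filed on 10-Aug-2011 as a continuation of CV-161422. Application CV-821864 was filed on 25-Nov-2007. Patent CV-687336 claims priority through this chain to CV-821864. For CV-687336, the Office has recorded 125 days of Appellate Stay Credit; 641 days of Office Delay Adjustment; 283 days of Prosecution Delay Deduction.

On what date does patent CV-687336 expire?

Earliest priority filing: 25 November 2007.
Base term: 25 November 2007 + 15 years → 25 November 2022.
Appellate Stay Credit: +125 days → 30 March 2023.
Office Delay Adjustment: +641 days → 30 December 2024.
Prosecution Delay Deduction: −283 days → 22 March 2024.

March 22, 2024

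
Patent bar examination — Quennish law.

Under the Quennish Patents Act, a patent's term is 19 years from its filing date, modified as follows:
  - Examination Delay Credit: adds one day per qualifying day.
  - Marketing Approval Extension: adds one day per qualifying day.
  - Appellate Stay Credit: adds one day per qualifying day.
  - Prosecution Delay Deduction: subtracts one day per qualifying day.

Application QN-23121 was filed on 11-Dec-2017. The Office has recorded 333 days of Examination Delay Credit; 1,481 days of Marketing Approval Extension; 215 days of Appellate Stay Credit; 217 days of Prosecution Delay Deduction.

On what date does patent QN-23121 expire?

November 27, 2041

Base term: filing date + 19 years → 11 December 2036.
Examination Delay Credit: +333 days → 9 November 2037.
Marketing Approval Extension: +1481 days → 29 November 2041.
Appellate Stay Credit: +215 days → 2 July 2042.
Prosecution Delay Deduction: −217 days → 27 November 2041.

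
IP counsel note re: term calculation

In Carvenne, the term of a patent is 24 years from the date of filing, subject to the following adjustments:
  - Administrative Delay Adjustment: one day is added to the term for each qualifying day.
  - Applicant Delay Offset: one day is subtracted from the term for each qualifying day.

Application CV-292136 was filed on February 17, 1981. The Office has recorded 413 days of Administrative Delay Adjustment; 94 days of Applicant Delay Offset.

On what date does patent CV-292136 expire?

Base term: filing date + 24 years → 17 February 2005.
Administrative Delay Adjustment: +413 days → 6 April 2006.
Applicant Delay Offset: −94 days → 2 January 2006.

2006-01-02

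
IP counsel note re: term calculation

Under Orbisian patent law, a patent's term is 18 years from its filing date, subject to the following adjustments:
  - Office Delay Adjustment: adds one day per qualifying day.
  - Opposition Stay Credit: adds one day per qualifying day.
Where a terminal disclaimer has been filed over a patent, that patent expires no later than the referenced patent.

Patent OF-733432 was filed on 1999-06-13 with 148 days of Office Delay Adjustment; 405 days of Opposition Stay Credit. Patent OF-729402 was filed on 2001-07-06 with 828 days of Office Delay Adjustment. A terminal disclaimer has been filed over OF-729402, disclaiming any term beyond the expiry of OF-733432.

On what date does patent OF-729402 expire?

Natural term of OF-729402:
  Base: filing + 18 years → 6 July 2019.
  Office Delay Adjustment: +828 days → 11 October 2021.
Expiry of referenced patent OF-733432:
  Base: filing + 18 years → 13 June 2017.
  Office Delay Adjustment: +148 days → 8 November 2017.
  Opposition Stay Credit: +405 days → 18 December 2018.
Terminal disclaimer: OF-729402 expires on the earlier of 11 October 2021 and 18 December 2018.

December 18, 2018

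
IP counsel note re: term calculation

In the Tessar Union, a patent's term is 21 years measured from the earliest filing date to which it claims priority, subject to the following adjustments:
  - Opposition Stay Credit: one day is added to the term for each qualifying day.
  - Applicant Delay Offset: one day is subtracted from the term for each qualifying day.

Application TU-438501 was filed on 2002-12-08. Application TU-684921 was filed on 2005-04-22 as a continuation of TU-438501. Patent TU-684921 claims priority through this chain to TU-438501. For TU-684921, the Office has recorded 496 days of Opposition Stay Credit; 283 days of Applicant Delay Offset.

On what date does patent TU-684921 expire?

July 8, 2024

Earliest priority filing: 8 December 2002.
Base term: 8 December 2002 + 21 years → 8 December 2023.
Opposition Stay Credit: +496 days → 17 April 2025.
Applicant Delay Offset: −283 days → 8 July 2024.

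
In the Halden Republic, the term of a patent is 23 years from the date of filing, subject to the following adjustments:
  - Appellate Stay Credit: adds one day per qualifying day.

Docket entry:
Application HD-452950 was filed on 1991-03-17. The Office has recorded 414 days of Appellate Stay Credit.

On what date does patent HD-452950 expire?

Base term: filing date + 23 years → 17 March 2014.
Appellate Stay Credit: +414 days → 5 May 2015.

May 5, 2015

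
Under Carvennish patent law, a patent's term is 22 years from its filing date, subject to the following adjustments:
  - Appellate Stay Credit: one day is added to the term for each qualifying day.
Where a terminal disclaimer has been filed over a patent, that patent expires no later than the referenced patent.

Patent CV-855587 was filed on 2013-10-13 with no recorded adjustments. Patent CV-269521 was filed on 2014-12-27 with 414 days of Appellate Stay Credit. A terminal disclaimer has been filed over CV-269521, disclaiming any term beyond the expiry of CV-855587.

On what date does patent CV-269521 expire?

October 13, 2035

Natural term of CV-269521:
  Base: filing + 22 years → 27 December 2036.
  Appellate Stay Credit: +414 days → 14 February 2038.
Expiry of referenced patent CV-855587:
  Base: filing + 22 years → 13 October 2035.
Terminal disclaimer: CV-269521 expires on the earlier of 14 February 2038 and 13 October 2035.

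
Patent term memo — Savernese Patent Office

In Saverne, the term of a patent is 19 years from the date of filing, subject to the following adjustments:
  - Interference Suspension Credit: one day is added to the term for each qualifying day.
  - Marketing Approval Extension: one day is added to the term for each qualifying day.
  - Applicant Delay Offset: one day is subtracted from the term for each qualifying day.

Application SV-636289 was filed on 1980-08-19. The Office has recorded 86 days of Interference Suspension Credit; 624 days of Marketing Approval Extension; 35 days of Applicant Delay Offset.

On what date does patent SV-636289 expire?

2001-06-24

Base term: filing date + 19 years → 19 August 1999.
Interference Suspension Credit: +86 days → 13 November 1999.
Marketing Approval Extension: +624 days → 29 July 2001.
Applicant Delay Offset: −35 days → 24 June 2001.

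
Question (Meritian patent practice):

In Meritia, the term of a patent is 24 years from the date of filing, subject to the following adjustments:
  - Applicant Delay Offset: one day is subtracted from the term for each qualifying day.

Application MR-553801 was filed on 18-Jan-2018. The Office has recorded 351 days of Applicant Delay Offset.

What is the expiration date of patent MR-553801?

Base term: filing date + 24 years → 18 January 2042.
Applicant Delay Offset: −351 days → 1 February 2041.

2041-02-01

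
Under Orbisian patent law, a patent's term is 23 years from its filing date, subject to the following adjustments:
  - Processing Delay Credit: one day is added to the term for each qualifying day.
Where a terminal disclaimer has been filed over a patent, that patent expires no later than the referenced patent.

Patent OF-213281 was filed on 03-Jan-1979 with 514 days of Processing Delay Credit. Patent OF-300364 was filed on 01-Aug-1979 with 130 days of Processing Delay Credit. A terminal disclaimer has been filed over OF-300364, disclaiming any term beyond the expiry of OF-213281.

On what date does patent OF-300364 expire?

2002-12-09

Natural term of OF-300364:
  Base: filing + 23 years → 1 August 2002.
  Processing Delay Credit: +130 days → 9 December 2002.
Expiry of referenced patent OF-213281:
  Base: filing + 23 years → 3 January 2002.
  Processing Delay Credit: +514 days → 1 June 2003.
Terminal disclaimer: OF-300364 expires on the earlier of 9 December 2002 and 1 June 2003.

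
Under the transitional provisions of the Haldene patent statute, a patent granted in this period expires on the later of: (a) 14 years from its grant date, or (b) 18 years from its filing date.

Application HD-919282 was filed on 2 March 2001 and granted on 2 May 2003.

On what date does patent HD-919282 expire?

(a) grant + 14 years → 2 May 2017.
(b) filing + 18 years → 2 March 2019.
Later of the two: 2 March 2019.

March 2, 2019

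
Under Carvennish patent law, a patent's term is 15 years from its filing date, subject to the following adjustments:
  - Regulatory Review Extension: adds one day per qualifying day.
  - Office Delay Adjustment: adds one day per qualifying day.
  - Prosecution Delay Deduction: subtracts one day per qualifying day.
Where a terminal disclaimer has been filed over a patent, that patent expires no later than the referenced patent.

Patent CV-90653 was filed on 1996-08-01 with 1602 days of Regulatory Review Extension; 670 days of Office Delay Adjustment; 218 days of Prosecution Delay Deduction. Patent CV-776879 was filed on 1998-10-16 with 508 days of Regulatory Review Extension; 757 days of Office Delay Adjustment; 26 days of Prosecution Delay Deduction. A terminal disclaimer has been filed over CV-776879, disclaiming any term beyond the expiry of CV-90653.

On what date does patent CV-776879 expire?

Natural term of CV-776879:
  Base: filing + 15 years → 16 October 2013.
  Regulatory Review Extension: +508 days → 8 March 2015.
  Office Delay Adjustment: +757 days → 3 April 2017.
  Prosecution Delay Deduction: −26 days → 8 March 2017.
Expiry of referenced patent CV-90653:
  Base: filing + 15 years → 1 August 2011.
  Regulatory Review Extension: +1602 days → 20 December 2015.
  Office Delay Adjustment: +670 days → 20 October 2017.
  Prosecution Delay Deduction: −218 days → 16 March 2017.
Terminal disclaimer: CV-776879 expires on the earlier of 8 March 2017 and 16 March 2017.

March 8, 2017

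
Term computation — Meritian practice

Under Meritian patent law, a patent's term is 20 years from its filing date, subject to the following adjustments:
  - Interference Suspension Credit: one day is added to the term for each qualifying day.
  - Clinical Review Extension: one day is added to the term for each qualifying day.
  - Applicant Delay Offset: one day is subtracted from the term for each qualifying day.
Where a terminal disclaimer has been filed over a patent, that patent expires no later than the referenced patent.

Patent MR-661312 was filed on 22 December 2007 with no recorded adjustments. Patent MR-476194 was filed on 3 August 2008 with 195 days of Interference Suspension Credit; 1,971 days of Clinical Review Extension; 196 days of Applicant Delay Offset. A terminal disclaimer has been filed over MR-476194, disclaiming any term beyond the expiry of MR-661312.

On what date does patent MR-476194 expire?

Natural term of MR-476194:
  Base: filing + 20 years → 3 August 2028.
  Interference Suspension Credit: +195 days → 14 February 2029.
  Clinical Review Extension: +1971 days → 9 July 2034.
  Applicant Delay Offset: −196 days → 25 December 2033.
Expiry of referenced patent MR-661312:
  Base: filing + 20 years → 22 December 2027.
Terminal disclaimer: MR-476194 expires on the earlier of 25 December 2033 and 22 December 2027.

December 22, 2027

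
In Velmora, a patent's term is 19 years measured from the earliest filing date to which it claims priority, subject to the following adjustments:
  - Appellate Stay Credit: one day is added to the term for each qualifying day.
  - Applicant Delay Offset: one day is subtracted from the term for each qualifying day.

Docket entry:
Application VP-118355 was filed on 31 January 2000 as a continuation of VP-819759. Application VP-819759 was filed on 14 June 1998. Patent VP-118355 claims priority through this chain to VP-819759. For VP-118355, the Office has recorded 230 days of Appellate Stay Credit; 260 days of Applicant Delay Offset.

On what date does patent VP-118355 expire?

Earliest priority filing: 14 June 1998.
Base term: 14 June 1998 + 19 years → 14 June 2017.
Appellate Stay Credit: +230 days → 30 January 2018.
Applicant Delay Offset: −260 days → 15 May 2017.

2017-05-15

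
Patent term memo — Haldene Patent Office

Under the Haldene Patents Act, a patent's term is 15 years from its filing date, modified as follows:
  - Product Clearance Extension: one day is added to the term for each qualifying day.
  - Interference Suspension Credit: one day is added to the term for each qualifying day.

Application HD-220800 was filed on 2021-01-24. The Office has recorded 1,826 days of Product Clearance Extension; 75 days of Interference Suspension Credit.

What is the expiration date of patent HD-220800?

Base term: filing date + 15 years → 24 January 2036.
Product Clearance Extension: +1826 days → 23 January 2041.
Interference Suspension Credit: +75 days → 8 April 2041.

2041-04-08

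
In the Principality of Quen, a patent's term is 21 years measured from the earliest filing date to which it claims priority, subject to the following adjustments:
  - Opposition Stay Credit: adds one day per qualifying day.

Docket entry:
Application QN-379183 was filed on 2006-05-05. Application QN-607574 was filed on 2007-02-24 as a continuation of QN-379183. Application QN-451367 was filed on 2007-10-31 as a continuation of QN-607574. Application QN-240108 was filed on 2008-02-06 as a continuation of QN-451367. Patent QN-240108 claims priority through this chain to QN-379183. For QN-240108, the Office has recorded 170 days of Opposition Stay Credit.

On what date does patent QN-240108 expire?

Earliest priority filing: 5 May 2006.
Base term: 5 May 2006 + 21 years → 5 May 2027.
Opposition Stay Credit: +170 days → 22 October 2027.

2027-10-22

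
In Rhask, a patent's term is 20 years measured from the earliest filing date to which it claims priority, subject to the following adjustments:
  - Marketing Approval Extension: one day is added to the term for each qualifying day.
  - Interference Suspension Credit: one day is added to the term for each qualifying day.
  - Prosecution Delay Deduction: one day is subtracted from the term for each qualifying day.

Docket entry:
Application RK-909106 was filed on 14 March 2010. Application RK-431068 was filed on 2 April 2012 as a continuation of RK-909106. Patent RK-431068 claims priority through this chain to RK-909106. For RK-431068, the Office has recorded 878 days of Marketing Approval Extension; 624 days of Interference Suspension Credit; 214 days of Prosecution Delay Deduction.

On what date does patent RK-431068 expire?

September 22, 2033

Earliest priority filing: 14 March 2010.
Base term: 14 March 2010 + 20 years → 14 March 2030.
Marketing Approval Extension: +878 days → 8 August 2032.
Interference Suspension Credit: +624 days → 24 April 2034.
Prosecution Delay Deduction: −214 days → 22 September 2033.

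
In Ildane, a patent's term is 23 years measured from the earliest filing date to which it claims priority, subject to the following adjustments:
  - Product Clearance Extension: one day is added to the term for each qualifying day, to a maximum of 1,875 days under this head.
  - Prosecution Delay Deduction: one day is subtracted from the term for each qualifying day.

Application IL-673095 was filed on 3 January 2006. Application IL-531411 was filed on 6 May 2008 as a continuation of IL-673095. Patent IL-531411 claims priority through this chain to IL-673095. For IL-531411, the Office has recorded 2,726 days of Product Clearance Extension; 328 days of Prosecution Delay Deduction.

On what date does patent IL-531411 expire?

Earliest priority filing: 3 January 2006.
Base term: 3 January 2006 + 23 years → 3 January 2029.
Product Clearance Extension: 2726 days claimed exceeds the 1875-day cap, so +1875 days → 21 February 2034.
Prosecution Delay Deduction: −328 days → 30 March 2033.

2033-03-30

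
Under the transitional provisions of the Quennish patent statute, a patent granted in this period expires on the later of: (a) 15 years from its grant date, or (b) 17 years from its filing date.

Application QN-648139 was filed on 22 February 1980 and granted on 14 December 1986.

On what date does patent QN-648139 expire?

(a) grant + 15 years → 14 December 2001.
(b) filing + 17 years → 22 February 1997.
Later of the two: 14 December 2001.

December 14, 2001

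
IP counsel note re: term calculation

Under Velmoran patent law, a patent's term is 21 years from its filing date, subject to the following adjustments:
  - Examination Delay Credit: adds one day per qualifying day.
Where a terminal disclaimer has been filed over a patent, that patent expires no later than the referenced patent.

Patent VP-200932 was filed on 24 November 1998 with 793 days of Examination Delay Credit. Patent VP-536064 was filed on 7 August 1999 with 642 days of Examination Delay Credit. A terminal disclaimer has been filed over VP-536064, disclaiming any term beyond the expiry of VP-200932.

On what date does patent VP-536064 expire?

January 25, 2022

Natural term of VP-536064:
  Base: filing + 21 years → 7 August 2020.
  Examination Delay Credit: +642 days → 11 May 2022.
Expiry of referenced patent VP-200932:
  Base: filing + 21 years → 24 November 2019.
  Examination Delay Credit: +793 days → 25 January 2022.
Terminal disclaimer: VP-536064 expires on the earlier of 11 May 2022 and 25 January 2022.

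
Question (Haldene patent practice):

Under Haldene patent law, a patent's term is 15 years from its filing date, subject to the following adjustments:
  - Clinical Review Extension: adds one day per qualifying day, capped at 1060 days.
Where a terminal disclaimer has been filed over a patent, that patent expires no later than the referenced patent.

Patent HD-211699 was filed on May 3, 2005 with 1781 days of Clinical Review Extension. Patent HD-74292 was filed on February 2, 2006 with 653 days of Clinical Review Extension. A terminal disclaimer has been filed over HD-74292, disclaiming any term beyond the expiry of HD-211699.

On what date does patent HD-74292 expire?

Natural term of HD-74292:
  Base: filing + 15 years → 2 February 2021.
  Clinical Review Extension: 653 days (within the 1060-day cap) → +653 days → 17 November 2022.
Expiry of referenced patent HD-211699:
  Base: filing + 15 years → 3 May 2020.
  Clinical Review Extension: 1781 days claimed exceeds the 1060-day cap, so +1060 days → 29 March 2023.
Terminal disclaimer: HD-74292 expires on the earlier of 17 November 2022 and 29 March 2023.

November 17, 2022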